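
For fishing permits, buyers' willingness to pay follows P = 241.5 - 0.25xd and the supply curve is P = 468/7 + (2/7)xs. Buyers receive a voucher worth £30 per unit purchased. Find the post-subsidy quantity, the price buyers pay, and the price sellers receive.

x' = 382; buyers pay £146; sellers receive £176

Pre-subsidy: 241.5 - 0.25x = 468/7 + (2/7)x gives x* = 326 and P* = 160.
With the rebate, buyers effectively pay Pb = Ps − 30, where Ps is the price sellers receive.
On the curves, Pb = 241.5 - 0.25x and Ps = 468/7 + (2/7)x; the wedge Ps − Pb = 30 gives 468/7 + (2/7)x − (241.5 - 0.25x) = 30, so x' = 382.
Then Pb = 241.5 − 0.25·382 = 146 and Ps = 468/7 + (2/7)·382 = 176.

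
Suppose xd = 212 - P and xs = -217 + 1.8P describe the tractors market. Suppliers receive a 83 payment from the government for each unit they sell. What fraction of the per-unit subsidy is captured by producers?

Pre-subsidy: 212 - P = -217 + 1.8P gives P* = 2145/14, x* = 823/14.
With the subsidy, sellers receive Ps = Pb + 83 for each unit, where Pb is the price buyers pay.
Supply in terms of Pb becomes xs = -217 + 1.8(Pb + 83) = -67.6 + 1.8Pb. Setting this equal to demand: 212 - Pb = -67.6 + 1.8Pb, so Pb = 699/7.
Sellers receive Ps = 699/7 + 83 = 1280/7; x' = 212 − 1·(699/7) = 785/7.
Buyers' price falls by P* − Pb = 2145/14 − 699/7 = 747/14; sellers' price rises by Ps − P* = 1280/7 − 2145/14 = 415/14.
So producers capture (415/14)/83 = 5/14 of each unit of subsidy.

Producer share = 5/14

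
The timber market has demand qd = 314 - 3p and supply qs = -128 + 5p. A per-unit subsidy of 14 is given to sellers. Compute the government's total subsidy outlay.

Pre-subsidy: 314 - 3p = -128 + 5p gives p* = 55.25, q* = 148.25.
With the subsidy, sellers receive ps = pb + 14 for each unit, where pb is the price buyers pay.
Supply in terms of pb becomes qs = -128 + 5(pb + 14) = -58 + 5pb. Setting this equal to demand: 314 - 3pb = -58 + 5pb, so pb = 46.5.
Sellers receive ps = 46.5 + 14 = 60.5; q' = 314 − 3·46.5 = 174.5.
Government outlay = subsidy × quantity = 14 × 174.5 = 2443.

Government cost = 2443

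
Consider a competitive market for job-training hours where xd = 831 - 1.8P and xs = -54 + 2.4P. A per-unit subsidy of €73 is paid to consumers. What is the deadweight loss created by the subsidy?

Pre-subsidy: 831 - 1.8P = -54 + 2.4P gives P* = 1475/7, x* = 3162/7.
With the rebate, buyers effectively pay Pb = Ps − 73, where Ps is the price sellers receive.
Demand in terms of Ps becomes xd = 831 − 1.8(Ps − 73) = 962.4 - 1.8Ps. Setting this equal to supply: 962.4 - 1.8Ps = -54 + 2.4Ps, so Ps = 242.
Buyers pay Pb = 242 − 73 = 169; x' = -54 + 2.4·242 = 526.8.
The subsidy expands output by 526.8 − 3162/7 = 2628/35 past the efficient level; on those units the gap between marginal cost and willingness to pay runs from 0 up to 73.
DWL = ½ × 73 × 2628/35 = 95922/35.

Deadweight loss = 95922/35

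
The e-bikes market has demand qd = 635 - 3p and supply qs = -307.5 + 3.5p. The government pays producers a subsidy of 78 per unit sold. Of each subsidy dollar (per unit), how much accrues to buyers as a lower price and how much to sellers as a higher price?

Pre-subsidy: 635 - 3p = -307.5 + 3.5p gives p* = 145, q* = 200.
With the subsidy, sellers receive ps = pb + 78 for each unit, where pb is the price buyers pay.
Supply in terms of pb becomes qs = -307.5 + 3.5(pb + 78) = -34.5 + 3.5pb. Setting this equal to demand: 635 - 3pb = -34.5 + 3.5pb, so pb = 103.
Sellers receive ps = 103 + 78 = 181; q' = 635 − 3·103 = 326.
Buyers' price falls by p* − pb = 145 − 103 = 42; sellers' price rises by ps − p* = 181 − 145 = 36.

Buyers gain 42 per unit; sellers gain 36 per unit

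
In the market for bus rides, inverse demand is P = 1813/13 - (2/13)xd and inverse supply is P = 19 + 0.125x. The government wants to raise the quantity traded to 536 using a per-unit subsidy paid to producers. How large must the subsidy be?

At x = 536, from the demand curve buyers pay Pb = 1813/13 − (2/13)·536 = 57; from the supply curve sellers need Ps = 19 + 0.125·536 = 86.
The subsidy must fill the gap: s = Ps − Pb = 86 − 57 = 29.

Required subsidy s = 29 per unit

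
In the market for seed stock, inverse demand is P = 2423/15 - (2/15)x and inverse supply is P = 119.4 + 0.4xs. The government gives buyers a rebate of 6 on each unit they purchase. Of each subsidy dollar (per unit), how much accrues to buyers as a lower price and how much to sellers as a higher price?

Buyers gain 1.5 per unit; sellers gain 4.5 per unit

Pre-subsidy: 2423/15 - (2/15)x = 119.4 + 0.4x gives x* = 79 and P* = 151.
With the rebate, buyers effectively pay Pb = Ps − 6, where Ps is the price sellers receive.
On the curves, Pb = 2423/15 - (2/15)x and Ps = 119.4 + 0.4x; the wedge Ps − Pb = 6 gives 119.4 + 0.4x − (2423/15 - (2/15)x) = 6, so x' = 90.25.
Then Pb = 2423/15 − (2/15)·90.25 = 149.5 and Ps = 119.4 + 0.4·90.25 = 155.5.
Buyers' price falls by P* − Pb = 151 − 149.5 = 1.5; sellers' price rises by Ps − P* = 155.5 − 151 = 4.5.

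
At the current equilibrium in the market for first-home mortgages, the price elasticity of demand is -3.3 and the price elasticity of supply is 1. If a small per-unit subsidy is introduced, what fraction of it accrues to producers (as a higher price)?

For a small subsidy around the equilibrium, the benefit split depends on the relative slopes, which at a point are proportional to the elasticities.
Buyer share = εs/(εs + |εd|) = 1/(1 + 3.3) = 10/43; seller share = |εd|/(εs + |εd|) = 33/43.
So producers capture 33/43 of the subsidy.

Producer share = 33/43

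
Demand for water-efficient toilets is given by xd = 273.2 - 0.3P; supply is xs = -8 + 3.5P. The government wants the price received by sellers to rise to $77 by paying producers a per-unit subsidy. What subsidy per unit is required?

At a seller price of 77, quantity supplied is -8 + 3.5·77 = 261.5.
Buyers absorb 261.5 only when they pay Pb with 273.2 − 0.3·Pb = 261.5, i.e. Pb = 39.
s = Ps − Pb = 77 − 39 = 38.

Required subsidy s = $38 per unit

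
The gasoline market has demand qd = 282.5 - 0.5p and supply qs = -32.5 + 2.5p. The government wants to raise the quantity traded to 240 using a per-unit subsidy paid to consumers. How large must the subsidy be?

Required subsidy s = 24 per unit

At q = 240, invert demand for the buyer price: pb = (282.5 − 240)/0.5 = 85; invert supply for the seller price: ps = (240 − (-32.5))/2.5 = 109.
The subsidy must fill the gap: s = ps − pb = 109 − 85 = 24.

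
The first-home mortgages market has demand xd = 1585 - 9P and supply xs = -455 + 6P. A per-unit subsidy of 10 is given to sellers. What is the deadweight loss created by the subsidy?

Pre-subsidy: 1585 - 9P = -455 + 6P gives P* = 136, x* = 361.
With the subsidy, sellers receive Ps = Pb + 10 for each unit, where Pb is the price buyers pay.
Supply in terms of Pb becomes xs = -455 + 6(Pb + 10) = -395 + 6Pb. Setting this equal to demand: 1585 - 9Pb = -395 + 6Pb, so Pb = 132.
Sellers receive Ps = 132 + 10 = 142; x' = 1585 − 9·132 = 397.
The subsidy expands output by 397 − 361 = 36 past the efficient level; on those units the gap between marginal cost and willingness to pay runs from 0 up to 10.
DWL = ½ × 10 × 36 = 180.

Deadweight loss = 180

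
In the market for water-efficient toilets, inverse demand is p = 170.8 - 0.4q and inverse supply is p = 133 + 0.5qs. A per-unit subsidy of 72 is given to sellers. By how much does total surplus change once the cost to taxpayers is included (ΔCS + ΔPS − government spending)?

Pre-subsidy: 170.8 - 0.4q = 133 + 0.5q gives q* = 42 and p* = 154.
With the subsidy, sellers receive ps = pb + 72 for each unit, where pb is the price buyers pay.
On the curves, pb = 170.8 - 0.4q and ps = 133 + 0.5q; the wedge ps − pb = 72 gives 133 + 0.5q − (170.8 - 0.4q) = 72, so q' = 122.
Then pb = 170.8 − 0.4·122 = 122 and ps = 133 + 0.5·122 = 194.
ΔCS = ½(42 + 122)(154 − 122) = 2624; ΔPS = ½(42 + 122)(194 − 154) = 3280.
Government spending = 72 × 122 = 8784.
Net change = 2624 + 3280 − 8784 = -2880. The loss equals the DWL triangle ½·72·80.

Net change in total surplus = -2880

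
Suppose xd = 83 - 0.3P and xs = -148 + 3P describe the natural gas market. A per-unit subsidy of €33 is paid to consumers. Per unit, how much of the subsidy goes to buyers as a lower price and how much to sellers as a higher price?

Pre-subsidy: 83 - 0.3P = -148 + 3P gives P* = 70, x* = 62.
With the rebate, buyers effectively pay Pb = Ps − 33, where Ps is the price sellers receive.
Demand in terms of Ps becomes xd = 83 − 0.3(Ps − 33) = 92.9 - 0.3Ps. Setting this equal to supply: 92.9 - 0.3Ps = -148 + 3Ps, so Ps = 73.
Buyers pay Pb = 73 − 33 = 40; x' = -148 + 3·73 = 71.
Buyers' price falls by P* − Pb = 70 − 40 = 30; sellers' price rises by Ps − P* = 73 − 70 = 3.

Buyers gain €30 per unit; sellers gain €3 per unit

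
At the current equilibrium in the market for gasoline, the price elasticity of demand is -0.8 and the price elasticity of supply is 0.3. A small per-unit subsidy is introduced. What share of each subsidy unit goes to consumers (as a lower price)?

Consumer share = 3/11

For a small subsidy around the equilibrium, the benefit split depends on the relative slopes, which at a point are proportional to the elasticities.
Buyer share = εs/(εs + |εd|) = 0.3/(0.3 + 0.8) = 3/11; seller share = |εd|/(εs + |εd|) = 8/11.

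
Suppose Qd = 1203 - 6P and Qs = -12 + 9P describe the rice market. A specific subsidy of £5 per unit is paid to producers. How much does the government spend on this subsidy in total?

Government cost = £3675

Pre-subsidy: 1203 - 6P = -12 + 9P gives P* = 81, Q* = 717.
With the subsidy, sellers receive Ps = Pb + 5 for each unit, where Pb is the price buyers pay.
Supply in terms of Pb becomes Qs = -12 + 9(Pb + 5) = 33 + 9Pb. Setting this equal to demand: 1203 - 6Pb = 33 + 9Pb, so Pb = 78.
Sellers receive Ps = 78 + 5 = 83; Q' = 1203 − 6·78 = 735.
Government outlay = subsidy × quantity = 5 × 735 = 3675.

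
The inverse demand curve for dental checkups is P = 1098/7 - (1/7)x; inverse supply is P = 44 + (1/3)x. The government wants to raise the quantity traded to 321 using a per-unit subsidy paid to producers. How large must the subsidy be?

Required subsidy s = 40 per unit

At x = 321, from the demand curve buyers pay Pb = 1098/7 − (1/7)·321 = 111; from the supply curve sellers need Ps = 44 + (1/3)·321 = 151.
The subsidy must fill the gap: s = Ps − Pb = 151 − 111 = 40.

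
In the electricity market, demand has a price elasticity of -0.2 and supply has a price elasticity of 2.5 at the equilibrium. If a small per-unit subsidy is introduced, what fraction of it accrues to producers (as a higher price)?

For a small subsidy around the equilibrium, the benefit split depends on the relative slopes, which at a point are proportional to the elasticities.
Buyer share = εs/(εs + |εd|) = 2.5/(2.5 + 0.2) = 25/27; seller share = |εd|/(εs + |εd|) = 2/27.
So producers capture 2/27 of the subsidy.

Producer share = 2/27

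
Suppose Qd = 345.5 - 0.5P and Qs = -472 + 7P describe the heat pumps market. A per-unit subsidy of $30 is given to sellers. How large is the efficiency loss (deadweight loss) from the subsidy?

Deadweight loss = $210

Pre-subsidy: 345.5 - 0.5P = -472 + 7P gives P* = 109, Q* = 291.
With the subsidy, sellers receive Ps = Pb + 30 for each unit, where Pb is the price buyers pay.
Supply in terms of Pb becomes Qs = -472 + 7(Pb + 30) = -262 + 7Pb. Setting this equal to demand: 345.5 - 0.5Pb = -262 + 7Pb, so Pb = 81.
Sellers receive Ps = 81 + 30 = 111; Q' = 345.5 − 0.5·81 = 305.
The subsidy expands output by 305 − 291 = 14 past the efficient level; on those units the gap between marginal cost and willingness to pay runs from 0 up to 30.
DWL = ½ × 30 × 14 = 210.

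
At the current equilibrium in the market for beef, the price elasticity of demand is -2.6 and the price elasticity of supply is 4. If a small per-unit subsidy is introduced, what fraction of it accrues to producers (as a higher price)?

For a small subsidy around the equilibrium, the benefit split depends on the relative slopes, which at a point are proportional to the elasticities.
Buyer share = εs/(εs + |εd|) = 4/(4 + 2.6) = 20/33; seller share = |εd|/(εs + |εd|) = 13/33.
So producers capture 13/33 of the subsidy.

Producer share = 13/33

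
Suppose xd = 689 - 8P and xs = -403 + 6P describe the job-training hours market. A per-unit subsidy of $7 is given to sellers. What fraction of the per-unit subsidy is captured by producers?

Producer share = 4/7

Pre-subsidy: 689 - 8P = -403 + 6P gives P* = 78, x* = 65.
With the subsidy, sellers receive Ps = Pb + 7 for each unit, where Pb is the price buyers pay.
Supply in terms of Pb becomes xs = -403 + 6(Pb + 7) = -361 + 6Pb. Setting this equal to demand: 689 - 8Pb = -361 + 6Pb, so Pb = 75.
Sellers receive Ps = 75 + 7 = 82; x' = 689 − 8·75 = 89.
Buyers' price falls by P* − Pb = 78 − 75 = 3; sellers' price rises by Ps − P* = 82 − 78 = 4.
So producers capture 4/7 = 4/7 of each unit of subsidy.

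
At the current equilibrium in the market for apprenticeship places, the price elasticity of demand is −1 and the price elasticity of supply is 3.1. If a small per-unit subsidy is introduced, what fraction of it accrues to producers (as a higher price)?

For a small subsidy around the equilibrium, the benefit split depends on the relative slopes, which at a point are proportional to the elasticities.
Buyer share = εs/(εs + |εd|) = 3.1/(3.1 + 1) = 31/41; seller share = |εd|/(εs + |εd|) = 10/41.
So producers capture 10/41 of the subsidy.

Producer share = 10/41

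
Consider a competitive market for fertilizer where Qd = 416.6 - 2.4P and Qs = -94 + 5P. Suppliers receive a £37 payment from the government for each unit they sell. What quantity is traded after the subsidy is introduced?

Pre-subsidy: 416.6 - 2.4P = -94 + 5P gives P* = 69, Q* = 251.
With the subsidy, sellers receive Ps = Pb + 37 for each unit, where Pb is the price buyers pay.
Supply in terms of Pb becomes Qs = -94 + 5(Pb + 37) = 91 + 5Pb. Setting this equal to demand: 416.6 - 2.4Pb = 91 + 5Pb, so Pb = 44.
Sellers receive Ps = 44 + 37 = 81; Q' = 416.6 − 2.4·44 = 311.

Q' = 311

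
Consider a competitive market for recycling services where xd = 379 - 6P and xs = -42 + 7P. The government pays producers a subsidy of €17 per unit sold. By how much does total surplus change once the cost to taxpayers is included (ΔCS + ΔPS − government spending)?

Net change in total surplus = -6069/13

Pre-subsidy: 379 - 6P = -42 + 7P gives P* = 421/13, x* = 2401/13.
With the subsidy, sellers receive Ps = Pb + 17 for each unit, where Pb is the price buyers pay.
Supply in terms of Pb becomes xs = -42 + 7(Pb + 17) = 77 + 7Pb. Setting this equal to demand: 379 - 6Pb = 77 + 7Pb, so Pb = 302/13.
Sellers receive Ps = 302/13 + 17 = 523/13; x' = 379 − 6·(302/13) = 3115/13.
ΔCS = ½(2401/13 + 3115/13)(421/13 − 302/13) = 328202/169; ΔPS = ½(2401/13 + 3115/13)(523/13 − 421/13) = 281316/169.
Government spending = 17 × 3115/13 = 52955/13.
Net change = 328202/169 + 281316/169 − 52955/13 = -6069/13. The loss equals the DWL triangle ½·17·714/13.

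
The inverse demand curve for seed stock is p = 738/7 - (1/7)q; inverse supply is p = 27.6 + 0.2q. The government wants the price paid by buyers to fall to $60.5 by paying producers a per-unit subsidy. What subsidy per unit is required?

Required subsidy s = $30 per unit

At a buyer price of 60.5, quantity demanded is 738 − 7·60.5 = 314.5.
Sellers supply 314.5 only when they receive ps = 27.6 + 0.2·314.5 = 90.5.
s = ps − pb = 90.5 − 60.5 = 30.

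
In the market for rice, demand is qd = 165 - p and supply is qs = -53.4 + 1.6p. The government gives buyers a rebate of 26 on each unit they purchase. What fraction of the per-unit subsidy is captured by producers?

Pre-subsidy: 165 - p = -53.4 + 1.6p gives p* = 84, q* = 81.
With the rebate, buyers effectively pay pb = ps − 26, where ps is the price sellers receive.
Demand in terms of ps becomes qd = 165 − 1(ps − 26) = 191 - ps. Setting this equal to supply: 191 - ps = -53.4 + 1.6ps, so ps = 94.
Buyers pay pb = 94 − 26 = 68; q' = -53.4 + 1.6·94 = 97.
Buyers' price falls by p* − pb = 84 − 68 = 16; sellers' price rises by ps − p* = 94 − 84 = 10.
So producers capture 10/26 = 5/13 of each unit of subsidy.

Producer share = 5/13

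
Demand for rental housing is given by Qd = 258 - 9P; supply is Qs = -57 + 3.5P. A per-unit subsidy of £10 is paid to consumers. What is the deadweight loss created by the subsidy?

Deadweight loss = £126

Pre-subsidy: 258 - 9P = -57 + 3.5P gives P* = 25.2, Q* = 31.2.
With the rebate, buyers effectively pay Pb = Ps − 10, where Ps is the price sellers receive.
Demand in terms of Ps becomes Qd = 258 − 9(Ps − 10) = 348 - 9Ps. Setting this equal to supply: 348 - 9Ps = -57 + 3.5Ps, so Ps = 32.4.
Buyers pay Pb = 32.4 − 10 = 22.4; Q' = -57 + 3.5·32.4 = 56.4.
The subsidy expands output by 56.4 − 31.2 = 25.2 past the efficient level; on those units the gap between marginal cost and willingness to pay runs from 0 up to 10.
DWL = ½ × 10 × 25.2 = 126.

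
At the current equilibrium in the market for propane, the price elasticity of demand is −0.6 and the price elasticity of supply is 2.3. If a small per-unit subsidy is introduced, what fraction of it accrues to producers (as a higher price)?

For a small subsidy around the equilibrium, the benefit split depends on the relative slopes, which at a point are proportional to the elasticities.
Buyer share = εs/(εs + |εd|) = 2.3/(2.3 + 0.6) = 23/29; seller share = |εd|/(εs + |εd|) = 6/29.
So producers capture 6/29 of the subsidy.

Producer share = 6/29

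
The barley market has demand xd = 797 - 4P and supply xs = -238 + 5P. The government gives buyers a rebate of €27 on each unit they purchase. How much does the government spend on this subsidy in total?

Government cost = €10719

Pre-subsidy: 797 - 4P = -238 + 5P gives P* = 115, x* = 337.
With the rebate, buyers effectively pay Pb = Ps − 27, where Ps is the price sellers receive.
Demand in terms of Ps becomes xd = 797 − 4(Ps − 27) = 905 - 4Ps. Setting this equal to supply: 905 - 4Ps = -238 + 5Ps, so Ps = 127.
Buyers pay Pb = 127 − 27 = 100; x' = -238 + 5·127 = 397.
Government outlay = subsidy × quantity = 27 × 397 = 10719.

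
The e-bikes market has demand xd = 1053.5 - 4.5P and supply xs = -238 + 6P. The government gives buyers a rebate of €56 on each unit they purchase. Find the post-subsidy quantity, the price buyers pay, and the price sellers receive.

x' = 644; buyers pay €91; sellers receive €147

Pre-subsidy: 1053.5 - 4.5P = -238 + 6P gives P* = 123, x* = 500.
With the rebate, buyers effectively pay Pb = Ps − 56, where Ps is the price sellers receive.
Demand in terms of Ps becomes xd = 1053.5 − 4.5(Ps − 56) = 1305.5 - 4.5Ps. Setting this equal to supply: 1305.5 - 4.5Ps = -238 + 6Ps, so Ps = 147.
Buyers pay Pb = 147 − 56 = 91; x' = -238 + 6·147 = 644.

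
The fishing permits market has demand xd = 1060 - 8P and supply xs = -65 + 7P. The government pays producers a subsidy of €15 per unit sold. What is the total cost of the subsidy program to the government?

Government cost = €7740

Pre-subsidy: 1060 - 8P = -65 + 7P gives P* = 75, x* = 460.
With the subsidy, sellers receive Ps = Pb + 15 for each unit, where Pb is the price buyers pay.
Supply in terms of Pb becomes xs = -65 + 7(Pb + 15) = 40 + 7Pb. Setting this equal to demand: 1060 - 8Pb = 40 + 7Pb, so Pb = 68.
Sellers receive Ps = 68 + 15 = 83; x' = 1060 − 8·68 = 516.
Government outlay = subsidy × quantity = 15 × 516 = 7740.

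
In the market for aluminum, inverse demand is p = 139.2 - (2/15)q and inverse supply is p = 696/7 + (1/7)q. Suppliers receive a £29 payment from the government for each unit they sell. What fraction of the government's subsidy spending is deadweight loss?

Pre-subsidy: 139.2 - (2/15)q = 696/7 + (1/7)q gives q* = 144 and p* = 120.
With the subsidy, sellers receive ps = pb + 29 for each unit, where pb is the price buyers pay.
On the curves, pb = 139.2 - (2/15)q and ps = 696/7 + (1/7)q; the wedge ps − pb = 29 gives 696/7 + (1/7)q − (139.2 - (2/15)q) = 29, so q' = 249.
Then pb = 139.2 − (2/15)·249 = 106 and ps = 696/7 + (1/7)·249 = 135.
ΔCS = ½(144 + 249)(120 − 106) = 2751; ΔPS = ½(144 + 249)(135 − 120) = 2947.5.
Government spending = 29 × 249 = 7221.
DWL = ½ × 29 × (249 − 144) = 1522.5; fraction = 1522.5 / 7221 = 35/166.

DWL / government spending = 35/166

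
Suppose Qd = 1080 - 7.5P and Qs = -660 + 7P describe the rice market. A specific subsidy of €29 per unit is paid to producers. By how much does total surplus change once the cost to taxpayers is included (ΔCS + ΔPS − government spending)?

Pre-subsidy: 1080 - 7.5P = -660 + 7P gives P* = 120, Q* = 180.
With the subsidy, sellers receive Ps = Pb + 29 for each unit, where Pb is the price buyers pay.
Supply in terms of Pb becomes Qs = -660 + 7(Pb + 29) = -457 + 7Pb. Setting this equal to demand: 1080 - 7.5Pb = -457 + 7Pb, so Pb = 106.
Sellers receive Ps = 106 + 29 = 135; Q' = 1080 − 7.5·106 = 285.
ΔCS = ½(180 + 285)(120 − 106) = 3255; ΔPS = ½(180 + 285)(135 − 120) = 3487.5.
Government spending = 29 × 285 = 8265.
Net change = 3255 + 3487.5 − 8265 = -1522.5. The loss equals the DWL triangle ½·29·105.

Net change in total surplus = -€1522.5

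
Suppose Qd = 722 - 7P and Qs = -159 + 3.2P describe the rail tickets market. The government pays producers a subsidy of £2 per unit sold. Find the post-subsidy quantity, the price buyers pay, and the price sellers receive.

Q' = 6211/51; buyers pay 4373/51; sellers receive 4475/51

Pre-subsidy: 722 - 7P = -159 + 3.2P gives P* = 4405/51, Q* = 5987/51.
With the subsidy, sellers receive Ps = Pb + 2 for each unit, where Pb is the price buyers pay.
Supply in terms of Pb becomes Qs = -159 + 3.2(Pb + 2) = -152.6 + 3.2Pb. Setting this equal to demand: 722 - 7Pb = -152.6 + 3.2Pb, so Pb = 4373/51.
Sellers receive Ps = 4373/51 + 2 = 4475/51; Q' = 722 − 7·(4373/51) = 6211/51.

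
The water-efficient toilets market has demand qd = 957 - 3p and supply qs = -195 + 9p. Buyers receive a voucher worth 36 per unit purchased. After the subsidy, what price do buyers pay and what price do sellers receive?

Buyers pay 69; sellers receive 105

Pre-subsidy: 957 - 3p = -195 + 9p gives p* = 96, q* = 669.
With the rebate, buyers effectively pay pb = ps − 36, where ps is the price sellers receive.
Demand in terms of ps becomes qd = 957 − 3(ps − 36) = 1065 - 3ps. Setting this equal to supply: 1065 - 3ps = -195 + 9ps, so ps = 105.
Buyers pay pb = 105 − 36 = 69; q' = -195 + 9·105 = 750.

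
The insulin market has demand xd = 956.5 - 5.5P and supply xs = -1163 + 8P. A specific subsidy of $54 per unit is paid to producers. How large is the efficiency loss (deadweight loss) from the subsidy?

Deadweight loss = $4752

Pre-subsidy: 956.5 - 5.5P = -1163 + 8P gives P* = 157, x* = 93.
With the subsidy, sellers receive Ps = Pb + 54 for each unit, where Pb is the price buyers pay.
Supply in terms of Pb becomes xs = -1163 + 8(Pb + 54) = -731 + 8Pb. Setting this equal to demand: 956.5 - 5.5Pb = -731 + 8Pb, so Pb = 125.
Sellers receive Ps = 125 + 54 = 179; x' = 956.5 − 5.5·125 = 269.
The subsidy expands output by 269 − 93 = 176 past the efficient level; on those units the gap between marginal cost and willingness to pay runs from 0 up to 54.
DWL = ½ × 54 × 176 = 4752.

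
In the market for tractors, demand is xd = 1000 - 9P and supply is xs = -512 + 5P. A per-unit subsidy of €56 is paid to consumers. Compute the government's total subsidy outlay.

Pre-subsidy: 1000 - 9P = -512 + 5P gives P* = 108, x* = 28.
With the rebate, buyers effectively pay Pb = Ps − 56, where Ps is the price sellers receive.
Demand in terms of Ps becomes xd = 1000 − 9(Ps − 56) = 1504 - 9Ps. Setting this equal to supply: 1504 - 9Ps = -512 + 5Ps, so Ps = 144.
Buyers pay Pb = 144 − 56 = 88; x' = -512 + 5·144 = 208.
Government outlay = subsidy × quantity = 56 × 208 = 11648.

Government cost = €11648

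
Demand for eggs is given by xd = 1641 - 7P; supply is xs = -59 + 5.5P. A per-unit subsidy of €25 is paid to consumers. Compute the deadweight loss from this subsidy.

Pre-subsidy: 1641 - 7P = -59 + 5.5P gives P* = 136, x* = 689.
With the rebate, buyers effectively pay Pb = Ps − 25, where Ps is the price sellers receive.
Demand in terms of Ps becomes xd = 1641 − 7(Ps − 25) = 1816 - 7Ps. Setting this equal to supply: 1816 - 7Ps = -59 + 5.5Ps, so Ps = 150.
Buyers pay Pb = 150 − 25 = 125; x' = -59 + 5.5·150 = 766.
The subsidy expands output by 766 − 689 = 77 past the efficient level; on those units the gap between marginal cost and willingness to pay runs from 0 up to 25.
DWL = ½ × 25 × 77 = 962.5.

Deadweight loss = €962.5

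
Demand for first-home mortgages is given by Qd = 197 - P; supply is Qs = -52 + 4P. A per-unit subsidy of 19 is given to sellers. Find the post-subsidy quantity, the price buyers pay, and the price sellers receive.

Q' = 162.4; buyers pay 34.6; sellers receive 53.6

Pre-subsidy: 197 - P = -52 + 4P gives P* = 49.8, Q* = 147.2.
With the subsidy, sellers receive Ps = Pb + 19 for each unit, where Pb is the price buyers pay.
Supply in terms of Pb becomes Qs = -52 + 4(Pb + 19) = 24 + 4Pb. Setting this equal to demand: 197 - Pb = 24 + 4Pb, so Pb = 34.6.
Sellers receive Ps = 34.6 + 19 = 53.6; Q' = 197 − 1·34.6 = 162.4.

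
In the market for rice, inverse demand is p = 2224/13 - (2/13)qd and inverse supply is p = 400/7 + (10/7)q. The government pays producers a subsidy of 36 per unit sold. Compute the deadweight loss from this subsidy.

Pre-subsidy: 2224/13 - (2/13)q = 400/7 + (10/7)q gives q* = 72 and p* = 160.
With the subsidy, sellers receive ps = pb + 36 for each unit, where pb is the price buyers pay.
On the curves, pb = 2224/13 - (2/13)q and ps = 400/7 + (10/7)q; the wedge ps − pb = 36 gives 400/7 + (10/7)q − (2224/13 - (2/13)q) = 36, so q' = 94.75.
Then pb = 2224/13 − (2/13)·94.75 = 156.5 and ps = 400/7 + (10/7)·94.75 = 192.5.
The subsidy expands output by 94.75 − 72 = 22.75 past the efficient level; on those units the gap between marginal cost and willingness to pay runs from 0 up to 36.
DWL = ½ × 36 × 22.75 = 409.5.

Deadweight loss = 409.5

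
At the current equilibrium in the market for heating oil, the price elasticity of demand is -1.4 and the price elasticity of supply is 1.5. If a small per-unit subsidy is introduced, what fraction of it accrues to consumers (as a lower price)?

For a small subsidy around the equilibrium, the benefit split depends on the relative slopes, which at a point are proportional to the elasticities.
Buyer share = εs/(εs + |εd|) = 1.5/(1.5 + 1.4) = 15/29; seller share = |εd|/(εs + |εd|) = 14/29.

Consumer share = 15/29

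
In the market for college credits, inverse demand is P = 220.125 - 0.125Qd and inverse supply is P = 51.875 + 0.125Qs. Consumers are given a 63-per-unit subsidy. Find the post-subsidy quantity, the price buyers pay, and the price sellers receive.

Q' = 925; buyers pay 104.5; sellers receive 167.5

Pre-subsidy: 220.125 - 0.125Q = 51.875 + 0.125Q gives Q* = 673 and P* = 136.
With the rebate, buyers effectively pay Pb = Ps − 63, where Ps is the price sellers receive.
On the curves, Pb = 220.125 - 0.125Q and Ps = 51.875 + 0.125Q; the wedge Ps − Pb = 63 gives 51.875 + 0.125Q − (220.125 - 0.125Q) = 63, so Q' = 925.
Then Pb = 220.125 − 0.125·925 = 104.5 and Ps = 51.875 + 0.125·925 = 167.5.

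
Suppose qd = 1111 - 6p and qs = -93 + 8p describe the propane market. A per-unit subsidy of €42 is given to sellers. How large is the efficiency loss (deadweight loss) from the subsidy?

Deadweight loss = €3024

Pre-subsidy: 1111 - 6p = -93 + 8p gives p* = 86, q* = 595.
With the subsidy, sellers receive ps = pb + 42 for each unit, where pb is the price buyers pay.
Supply in terms of pb becomes qs = -93 + 8(pb + 42) = 243 + 8pb. Setting this equal to demand: 1111 - 6pb = 243 + 8pb, so pb = 62.
Sellers receive ps = 62 + 42 = 104; q' = 1111 − 6·62 = 739.
The subsidy expands output by 739 − 595 = 144 past the efficient level; on those units the gap between marginal cost and willingness to pay runs from 0 up to 42.
DWL = ½ × 42 × 144 = 3024.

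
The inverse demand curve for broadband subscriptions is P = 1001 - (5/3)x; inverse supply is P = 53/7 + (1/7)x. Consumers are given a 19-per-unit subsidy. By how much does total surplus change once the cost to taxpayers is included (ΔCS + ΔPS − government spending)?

Net change in total surplus = -99.75

Pre-subsidy: 1001 - (5/3)x = 53/7 + (1/7)x gives x* = 549 and P* = 86.
With the rebate, buyers effectively pay Pb = Ps − 19, where Ps is the price sellers receive.
On the curves, Pb = 1001 - (5/3)x and Ps = 53/7 + (1/7)x; the wedge Ps − Pb = 19 gives 53/7 + (1/7)x − (1001 - (5/3)x) = 19, so x' = 559.5.
Then Pb = 1001 − (5/3)·559.5 = 68.5 and Ps = 53/7 + (1/7)·559.5 = 87.5.
ΔCS = ½(549 + 559.5)(86 − 68.5) = 9699.375; ΔPS = ½(549 + 559.5)(87.5 − 86) = 831.375.
Government spending = 19 × 559.5 = 10630.5.
Net change = 9699.375 + 831.375 − 10630.5 = -99.75. The loss equals the DWL triangle ½·19·10.5.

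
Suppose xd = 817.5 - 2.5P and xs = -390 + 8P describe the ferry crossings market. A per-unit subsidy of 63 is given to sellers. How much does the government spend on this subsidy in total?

Pre-subsidy: 817.5 - 2.5P = -390 + 8P gives P* = 115, x* = 530.
With the subsidy, sellers receive Ps = Pb + 63 for each unit, where Pb is the price buyers pay.
Supply in terms of Pb becomes xs = -390 + 8(Pb + 63) = 114 + 8Pb. Setting this equal to demand: 817.5 - 2.5Pb = 114 + 8Pb, so Pb = 67.
Sellers receive Ps = 67 + 63 = 130; x' = 817.5 − 2.5·67 = 650.
Government outlay = subsidy × quantity = 63 × 650 = 40950.

Government cost = 40950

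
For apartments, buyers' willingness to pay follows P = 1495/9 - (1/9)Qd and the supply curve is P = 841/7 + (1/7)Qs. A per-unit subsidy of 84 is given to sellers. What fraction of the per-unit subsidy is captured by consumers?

Pre-subsidy: 1495/9 - (1/9)Q = 841/7 + (1/7)Q gives Q* = 181 and P* = 146.
With the subsidy, sellers receive Ps = Pb + 84 for each unit, where Pb is the price buyers pay.
On the curves, Pb = 1495/9 - (1/9)Q and Ps = 841/7 + (1/7)Q; the wedge Ps − Pb = 84 gives 841/7 + (1/7)Q − (1495/9 - (1/9)Q) = 84, so Q' = 511.75.
Then Pb = 1495/9 − (1/9)·511.75 = 109.25 and Ps = 841/7 + (1/7)·511.75 = 193.25.
Buyers' price falls by P* − Pb = 146 − 109.25 = 36.75; sellers' price rises by Ps − P* = 193.25 − 146 = 47.25.
So consumers capture 36.75/84 = 0.4375 of each unit of subsidy.

Consumer share = 0.4375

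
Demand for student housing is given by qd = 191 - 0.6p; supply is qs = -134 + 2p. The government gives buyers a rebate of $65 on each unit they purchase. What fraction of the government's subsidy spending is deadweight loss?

DWL / government spending = 15/146

Pre-subsidy: 191 - 0.6p = -134 + 2p gives p* = 125, q* = 116.
With the rebate, buyers effectively pay pb = ps − 65, where ps is the price sellers receive.
Demand in terms of ps becomes qd = 191 − 0.6(ps − 65) = 230 - 0.6ps. Setting this equal to supply: 230 - 0.6ps = -134 + 2ps, so ps = 140.
Buyers pay pb = 140 − 65 = 75; q' = -134 + 2·140 = 146.
ΔCS = ½(116 + 146)(125 − 75) = 6550; ΔPS = ½(116 + 146)(140 − 125) = 1965.
Government spending = 65 × 146 = 9490.
DWL = ½ × 65 × (146 − 116) = 975; fraction = 975 / 9490 = 15/146.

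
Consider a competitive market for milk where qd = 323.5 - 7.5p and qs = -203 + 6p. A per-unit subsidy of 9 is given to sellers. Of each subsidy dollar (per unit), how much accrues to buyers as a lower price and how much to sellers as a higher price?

Buyers gain 4 per unit; sellers gain 5 per unit

Pre-subsidy: 323.5 - 7.5p = -203 + 6p gives p* = 39, q* = 31.
With the subsidy, sellers receive ps = pb + 9 for each unit, where pb is the price buyers pay.
Supply in terms of pb becomes qs = -203 + 6(pb + 9) = -149 + 6pb. Setting this equal to demand: 323.5 - 7.5pb = -149 + 6pb, so pb = 35.
Sellers receive ps = 35 + 9 = 44; q' = 323.5 − 7.5·35 = 61.
Buyers' price falls by p* − pb = 39 − 35 = 4; sellers' price rises by ps − p* = 44 − 39 = 5.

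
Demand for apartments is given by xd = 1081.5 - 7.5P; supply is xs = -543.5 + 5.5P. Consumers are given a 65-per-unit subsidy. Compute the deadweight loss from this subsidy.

Pre-subsidy: 1081.5 - 7.5P = -543.5 + 5.5P gives P* = 125, x* = 144.
With the rebate, buyers effectively pay Pb = Ps − 65, where Ps is the price sellers receive.
Demand in terms of Ps becomes xd = 1081.5 − 7.5(Ps − 65) = 1569 - 7.5Ps. Setting this equal to supply: 1569 - 7.5Ps = -543.5 + 5.5Ps, so Ps = 162.5.
Buyers pay Pb = 162.5 − 65 = 97.5; x' = -543.5 + 5.5·162.5 = 350.25.
The subsidy expands output by 350.25 − 144 = 206.25 past the efficient level; on those units the gap between marginal cost and willingness to pay runs from 0 up to 65.
DWL = ½ × 65 × 206.25 = 6703.125.

Deadweight loss = 6703.125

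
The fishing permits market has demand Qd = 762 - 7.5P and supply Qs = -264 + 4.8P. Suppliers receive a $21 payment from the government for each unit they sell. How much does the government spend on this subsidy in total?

Pre-subsidy: 762 - 7.5P = -264 + 4.8P gives P* = 3420/41, Q* = 5592/41.
With the subsidy, sellers receive Ps = Pb + 21 for each unit, where Pb is the price buyers pay.
Supply in terms of Pb becomes Qs = -264 + 4.8(Pb + 21) = -163.2 + 4.8Pb. Setting this equal to demand: 762 - 7.5Pb = -163.2 + 4.8Pb, so Pb = 3084/41.
Sellers receive Ps = 3084/41 + 21 = 3945/41; Q' = 762 − 7.5·(3084/41) = 8112/41.
Government outlay = subsidy × quantity = 21 × 8112/41 = 170352/41.

Government cost = 170352/41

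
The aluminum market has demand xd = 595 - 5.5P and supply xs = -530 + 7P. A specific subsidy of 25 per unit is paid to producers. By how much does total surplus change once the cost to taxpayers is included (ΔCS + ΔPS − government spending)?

Pre-subsidy: 595 - 5.5P = -530 + 7P gives P* = 90, x* = 100.
With the subsidy, sellers receive Ps = Pb + 25 for each unit, where Pb is the price buyers pay.
Supply in terms of Pb becomes xs = -530 + 7(Pb + 25) = -355 + 7Pb. Setting this equal to demand: 595 - 5.5Pb = -355 + 7Pb, so Pb = 76.
Sellers receive Ps = 76 + 25 = 101; x' = 595 − 5.5·76 = 177.
ΔCS = ½(100 + 177)(90 − 76) = 1939; ΔPS = ½(100 + 177)(101 − 90) = 1523.5.
Government spending = 25 × 177 = 4425.
Net change = 1939 + 1523.5 − 4425 = -962.5. The loss equals the DWL triangle ½·25·77.

Net change in total surplus = -962.5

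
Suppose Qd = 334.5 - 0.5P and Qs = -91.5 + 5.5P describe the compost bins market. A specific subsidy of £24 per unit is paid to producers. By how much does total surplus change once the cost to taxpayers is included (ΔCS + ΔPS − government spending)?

Net change in total surplus = -£132

Pre-subsidy: 334.5 - 0.5P = -91.5 + 5.5P gives P* = 71, Q* = 299.
With the subsidy, sellers receive Ps = Pb + 24 for each unit, where Pb is the price buyers pay.
Supply in terms of Pb becomes Qs = -91.5 + 5.5(Pb + 24) = 40.5 + 5.5Pb. Setting this equal to demand: 334.5 - 0.5Pb = 40.5 + 5.5Pb, so Pb = 49.
Sellers receive Ps = 49 + 24 = 73; Q' = 334.5 − 0.5·49 = 310.
ΔCS = ½(299 + 310)(71 − 49) = 6699; ΔPS = ½(299 + 310)(73 − 71) = 609.
Government spending = 24 × 310 = 7440.
Net change = 6699 + 609 − 7440 = -132. The loss equals the DWL triangle ½·24·11.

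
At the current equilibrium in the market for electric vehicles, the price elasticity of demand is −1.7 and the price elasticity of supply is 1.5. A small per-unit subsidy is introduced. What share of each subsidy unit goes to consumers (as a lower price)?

Consumer share = 0.46875

For a small subsidy around the equilibrium, the benefit split depends on the relative slopes, which at a point are proportional to the elasticities.
Buyer share = εs/(εs + |εd|) = 1.5/(1.5 + 1.7) = 0.46875; seller share = |εd|/(εs + |εd|) = 0.53125.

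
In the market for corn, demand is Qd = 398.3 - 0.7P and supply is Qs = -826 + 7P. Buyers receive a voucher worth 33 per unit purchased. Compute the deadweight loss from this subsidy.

Deadweight loss = 346.5

Pre-subsidy: 398.3 - 0.7P = -826 + 7P gives P* = 159, Q* = 287.
With the rebate, buyers effectively pay Pb = Ps − 33, where Ps is the price sellers receive.
Demand in terms of Ps becomes Qd = 398.3 − 0.7(Ps − 33) = 421.4 - 0.7Ps. Setting this equal to supply: 421.4 - 0.7Ps = -826 + 7Ps, so Ps = 162.
Buyers pay Pb = 162 − 33 = 129; Q' = -826 + 7·162 = 308.
The subsidy expands output by 308 − 287 = 21 past the efficient level; on those units the gap between marginal cost and willingness to pay runs from 0 up to 33.
DWL = ½ × 33 × 21 = 346.5.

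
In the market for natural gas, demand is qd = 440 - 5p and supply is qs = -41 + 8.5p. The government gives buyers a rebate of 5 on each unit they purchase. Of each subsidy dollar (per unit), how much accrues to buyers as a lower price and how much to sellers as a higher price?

Buyers gain 85/27 per unit; sellers gain 50/27 per unit

Pre-subsidy: 440 - 5p = -41 + 8.5p gives p* = 962/27, q* = 7070/27.
With the rebate, buyers effectively pay pb = ps − 5, where ps is the price sellers receive.
Demand in terms of ps becomes qd = 440 − 5(ps − 5) = 465 - 5ps. Setting this equal to supply: 465 - 5ps = -41 + 8.5ps, so ps = 1012/27.
Buyers pay pb = 1012/27 − 5 = 877/27; q' = -41 + 8.5·(1012/27) = 7495/27.
Buyers' price falls by p* − pb = 962/27 − 877/27 = 85/27; sellers' price rises by ps − p* = 1012/27 − 962/27 = 50/27.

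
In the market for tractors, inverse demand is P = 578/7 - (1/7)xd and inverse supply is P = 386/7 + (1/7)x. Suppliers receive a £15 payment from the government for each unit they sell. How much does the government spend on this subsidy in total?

Government cost = £2227.5

Pre-subsidy: 578/7 - (1/7)x = 386/7 + (1/7)x gives x* = 96 and P* = 482/7.
With the subsidy, sellers receive Ps = Pb + 15 for each unit, where Pb is the price buyers pay.
On the curves, Pb = 578/7 - (1/7)x and Ps = 386/7 + (1/7)x; the wedge Ps − Pb = 15 gives 386/7 + (1/7)x − (578/7 - (1/7)x) = 15, so x' = 148.5.
Then Pb = 578/7 − (1/7)·148.5 = 859/14 and Ps = 386/7 + (1/7)·148.5 = 1069/14.
Government outlay = subsidy × quantity = 15 × 148.5 = 2227.5.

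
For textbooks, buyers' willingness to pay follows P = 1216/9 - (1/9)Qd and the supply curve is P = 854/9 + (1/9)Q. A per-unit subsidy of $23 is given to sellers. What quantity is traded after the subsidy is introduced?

Q' = 284.5

Pre-subsidy: 1216/9 - (1/9)Q = 854/9 + (1/9)Q gives Q* = 181 and P* = 115.
With the subsidy, sellers receive Ps = Pb + 23 for each unit, where Pb is the price buyers pay.
On the curves, Pb = 1216/9 - (1/9)Q and Ps = 854/9 + (1/9)Q; the wedge Ps − Pb = 23 gives 854/9 + (1/9)Q − (1216/9 - (1/9)Q) = 23, so Q' = 284.5.
Then Pb = 1216/9 − (1/9)·284.5 = 103.5 and Ps = 854/9 + (1/9)·284.5 = 126.5.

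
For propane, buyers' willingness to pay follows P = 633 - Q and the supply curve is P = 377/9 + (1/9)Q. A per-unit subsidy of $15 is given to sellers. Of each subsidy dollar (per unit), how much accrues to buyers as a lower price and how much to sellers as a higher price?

Buyers gain $13.5 per unit; sellers gain $1.5 per unit

Pre-subsidy: 633 - Q = 377/9 + (1/9)Q gives Q* = 532 and P* = 101.
With the subsidy, sellers receive Ps = Pb + 15 for each unit, where Pb is the price buyers pay.
On the curves, Pb = 633 - Q and Ps = 377/9 + (1/9)Q; the wedge Ps − Pb = 15 gives 377/9 + (1/9)Q − (633 - Q) = 15, so Q' = 545.5.
Then Pb = 633 − 1·545.5 = 87.5 and Ps = 377/9 + (1/9)·545.5 = 102.5.
Buyers' price falls by P* − Pb = 101 − 87.5 = 13.5; sellers' price rises by Ps − P* = 102.5 − 101 = 1.5.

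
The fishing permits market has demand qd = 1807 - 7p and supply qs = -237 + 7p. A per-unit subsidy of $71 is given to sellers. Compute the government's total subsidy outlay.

Pre-subsidy: 1807 - 7p = -237 + 7p gives p* = 146, q* = 785.
With the subsidy, sellers receive ps = pb + 71 for each unit, where pb is the price buyers pay.
Supply in terms of pb becomes qs = -237 + 7(pb + 71) = 260 + 7pb. Setting this equal to demand: 1807 - 7pb = 260 + 7pb, so pb = 110.5.
Sellers receive ps = 110.5 + 71 = 181.5; q' = 1807 − 7·110.5 = 1033.5.
Government outlay = subsidy × quantity = 71 × 1033.5 = 73378.5.

Government cost = $73378.5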